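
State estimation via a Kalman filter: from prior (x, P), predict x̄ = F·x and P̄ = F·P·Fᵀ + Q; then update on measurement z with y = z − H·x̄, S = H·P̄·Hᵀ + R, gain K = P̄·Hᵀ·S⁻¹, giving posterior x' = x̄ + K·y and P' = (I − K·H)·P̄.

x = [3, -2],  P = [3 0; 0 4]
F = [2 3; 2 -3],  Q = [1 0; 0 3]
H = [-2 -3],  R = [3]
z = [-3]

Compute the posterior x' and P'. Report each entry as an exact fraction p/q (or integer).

x̄ = F·x = [0, 12]
P̄ = F·P·Fᵀ + Q = [49 -24; -24 51]
y = z − H·x̄ = [33]
S = H·P̄·Hᵀ + R = [370]
K = P̄·Hᵀ·S⁻¹ = [-13/185; -21/74]
x' = x̄ + K·y = [-429/185, 195/74]
P' = (I − K·H)·P̄ = [8727/185 -1161/37; -1161/37 1569/74]

x' = [-429/185, 195/74]
P' = [8727/185 -1161/37; -1161/37 1569/74]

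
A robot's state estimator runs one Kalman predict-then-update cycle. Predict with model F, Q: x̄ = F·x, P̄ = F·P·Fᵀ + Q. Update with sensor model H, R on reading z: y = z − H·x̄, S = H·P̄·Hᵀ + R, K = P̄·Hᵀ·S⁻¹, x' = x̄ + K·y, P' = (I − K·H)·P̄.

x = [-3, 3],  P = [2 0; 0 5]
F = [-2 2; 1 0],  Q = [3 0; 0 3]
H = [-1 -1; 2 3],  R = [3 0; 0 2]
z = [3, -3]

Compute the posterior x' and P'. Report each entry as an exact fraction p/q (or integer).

x̄ = F·x = [12, -3]
P̄ = F·P·Fᵀ + Q = [31 -4; -4 5]
y = z − H·x̄ = [12, -18]
S = H·P̄·Hᵀ + R = [31 -57; -57 123]
K = P̄·Hᵀ·S⁻¹ = [-157/188 11/564; 23/47 40/141]
x' = x̄ + K·y = [153/94, -105/47]
P' = (I − K·H)·P̄ = [4217/564 -701/141; -701/141 494/141]

x' = [153/94, -105/47]
P' = [4217/564 -701/141; -701/141 494/141]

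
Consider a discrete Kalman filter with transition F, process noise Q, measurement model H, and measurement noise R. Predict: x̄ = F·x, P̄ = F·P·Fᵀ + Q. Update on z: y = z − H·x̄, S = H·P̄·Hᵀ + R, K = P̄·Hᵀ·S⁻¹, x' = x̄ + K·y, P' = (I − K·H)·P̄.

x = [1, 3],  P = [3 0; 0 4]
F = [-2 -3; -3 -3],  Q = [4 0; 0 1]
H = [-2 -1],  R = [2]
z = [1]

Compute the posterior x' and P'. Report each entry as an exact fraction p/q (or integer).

x' = [-88/245, -102/245]
P' = [258/245 -358/245; -358/245 888/245]

x̄ = F·x = [-11, -12]
P̄ = F·P·Fᵀ + Q = [52 54; 54 64]
y = z − H·x̄ = [-33]
S = H·P̄·Hᵀ + R = [490]
K = P̄·Hᵀ·S⁻¹ = [-79/245; -86/245]
x' = x̄ + K·y = [-88/245, -102/245]
P' = (I − K·H)·P̄ = [258/245 -358/245; -358/245 888/245]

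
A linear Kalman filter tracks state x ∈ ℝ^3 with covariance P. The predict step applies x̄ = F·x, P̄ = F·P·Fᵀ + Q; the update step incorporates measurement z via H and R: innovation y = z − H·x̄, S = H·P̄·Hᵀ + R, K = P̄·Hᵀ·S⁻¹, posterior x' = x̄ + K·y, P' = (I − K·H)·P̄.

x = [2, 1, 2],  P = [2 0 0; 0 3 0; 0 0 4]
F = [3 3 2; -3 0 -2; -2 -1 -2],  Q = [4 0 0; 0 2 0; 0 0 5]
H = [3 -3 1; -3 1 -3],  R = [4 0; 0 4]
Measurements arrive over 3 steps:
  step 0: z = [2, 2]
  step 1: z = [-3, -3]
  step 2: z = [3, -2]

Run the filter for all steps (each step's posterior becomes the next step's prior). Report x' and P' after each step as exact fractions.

step 0: x' = [266/26633, -28260/26633, -27250/26633], P' = [141938/26633 101632/26633 -103152/26633; 101632/26633 88844/26633 -64328/26633; -103152/26633 -64328/26633 90682/26633]
step 1: x' = [-130915515/107043482, 8316235/15291926, 251643377/107043482], P' = [249596117/107043482 21029335/15291926 -199656333/107043482; 21029335/15291926 20390767/15291926 -12185163/15291926; -199656333/107043482 -12185163/15291926 218761981/107043482]
step 2: x' = [513333763841/371733363976, 555383811/46466670497, -5987778479/7148718538], P' = [212943174871/92933340994 62984889754/46466670497 -6541903146/3574359269; 62984889754/46466670497 123036694059/92933340994 -5573888659/7148718538; -6541903146/3574359269 -5573888659/7148718538 1107149735/549901426]

step 0: x̄ = F·x = [13, -10, -9]
step 0: P̄ = F·P·Fᵀ + Q = [65 -34 -37; -34 36 28; -37 28 32]
step 0: y = z − H·x̄ = [-58, 24]
step 0: S = H·P̄·Hᵀ + R = [1167 -473; -473 283]
step 0: K = P̄·Hᵀ·S⁻¹ = [8883/53266 -7363/53266; -6491/26633 -5767/26633; -12895/53266 -13459/53266]
step 0: x' = x̄ + K·y = [266/26633, -28260/26633, -27250/26633]
step 0: P' = (I − K·H)·P̄ = [141938/26633 101632/26633 -103152/26633; 101632/26633 88844/26633 -64328/26633; -103152/26633 -64328/26633 90682/26633]
step 1: x̄ = F·x = [-138482/26633, 53702/26633, 82228/26633]
step 1: P̄ = F·P·Fᵀ + Q = [2365914/26633 -931066/26633 -849432/26633; -931066/26633 455612/26633 359076/26633; -849432/26633 359076/26633 476489/26633]
step 1: y = z − H·x̄ = [414425/26633, -302363/26633]
step 1: S = H·P̄·Hᵀ + R = [35484895/26633 -21478377/26633; -21478377/26633 14285935/26633]
step 1: K = P̄·Hᵀ·S⁻¹ = [107515983/428173928 -2614007/428173928; -10269459/61167704 -6141749/61167704; -124318595/428173928 -142613085/428173928]
step 1: x' = x̄ + K·y = [-130915515/107043482, 8316235/15291926, 251643377/107043482]
step 1: P' = (I − K·H)·P̄ = [249596117/107043482 21029335/15291926 -199656333/107043482; 21029335/15291926 20390767/15291926 -12185163/15291926; -199656333/107043482 -12185163/15291926 218761981/107043482]
step 2: x̄ = F·x = [142590572/53521741, -8503093/8234114, -299669369/107043482]
step 2: P̄ = F·P·Fᵀ + Q = [2032235874/53521741 -59177240/4117057 -723373190/53521741; -59177240/4117057 72278765/8234114 49775773/8234114; -723373190/53521741 49775773/8234114 1201771323/107043482]
step 2: y = z − H·x̄ = [-283182122/53521741, -73505715/53521741]
step 2: S = H·P̄·Hᵀ + R = [30899383117/53521741 -18817961683/53521741; -18817961683/53521741 14035844909/53521741]
step 2: K = P̄·Hᵀ·S⁻¹ = [90830704293/371733363976 -2591299717/371733363976; -15915324055/92933340994 -9372746691/92933340994; -1017100793/3574359269 -1187663681/3574359269]
step 2: x' = x̄ + K·y = [513333763841/371733363976, 555383811/46466670497, -5987778479/7148718538]
step 2: P' = (I − K·H)·P̄ = [212943174871/92933340994 62984889754/46466670497 -6541903146/3574359269; 62984889754/46466670497 123036694059/92933340994 -5573888659/7148718538; -6541903146/3574359269 -5573888659/7148718538 1107149735/549901426]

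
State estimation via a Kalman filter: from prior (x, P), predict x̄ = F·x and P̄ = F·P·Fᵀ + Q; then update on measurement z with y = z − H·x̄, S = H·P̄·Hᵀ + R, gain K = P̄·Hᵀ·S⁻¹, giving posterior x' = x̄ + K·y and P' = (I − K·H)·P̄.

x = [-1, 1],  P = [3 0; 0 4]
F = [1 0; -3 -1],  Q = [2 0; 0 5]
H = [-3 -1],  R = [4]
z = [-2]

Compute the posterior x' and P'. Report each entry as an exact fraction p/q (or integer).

x' = [-13/31, 89/31]
P' = [119/31 -333/31; -333/31 1035/31]

x̄ = F·x = [-1, 2]
P̄ = F·P·Fᵀ + Q = [5 -9; -9 36]
y = z − H·x̄ = [-3]
S = H·P̄·Hᵀ + R = [31]
K = P̄·Hᵀ·S⁻¹ = [-6/31; -9/31]
x' = x̄ + K·y = [-13/31, 89/31]
P' = (I − K·H)·P̄ = [119/31 -333/31; -333/31 1035/31]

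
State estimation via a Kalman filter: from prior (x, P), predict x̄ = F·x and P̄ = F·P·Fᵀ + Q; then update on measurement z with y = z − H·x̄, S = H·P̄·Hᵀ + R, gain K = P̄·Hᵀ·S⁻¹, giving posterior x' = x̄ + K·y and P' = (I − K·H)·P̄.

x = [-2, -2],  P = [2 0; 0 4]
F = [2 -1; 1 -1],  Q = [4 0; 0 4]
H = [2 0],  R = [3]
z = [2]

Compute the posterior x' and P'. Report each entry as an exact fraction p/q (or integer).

x̄ = F·x = [-2, 0]
P̄ = F·P·Fᵀ + Q = [16 8; 8 10]
y = z − H·x̄ = [6]
S = H·P̄·Hᵀ + R = [67]
K = P̄·Hᵀ·S⁻¹ = [32/67; 16/67]
x' = x̄ + K·y = [58/67, 96/67]
P' = (I − K·H)·P̄ = [48/67 24/67; 24/67 414/67]

x' = [58/67, 96/67]
P' = [48/67 24/67; 24/67 414/67]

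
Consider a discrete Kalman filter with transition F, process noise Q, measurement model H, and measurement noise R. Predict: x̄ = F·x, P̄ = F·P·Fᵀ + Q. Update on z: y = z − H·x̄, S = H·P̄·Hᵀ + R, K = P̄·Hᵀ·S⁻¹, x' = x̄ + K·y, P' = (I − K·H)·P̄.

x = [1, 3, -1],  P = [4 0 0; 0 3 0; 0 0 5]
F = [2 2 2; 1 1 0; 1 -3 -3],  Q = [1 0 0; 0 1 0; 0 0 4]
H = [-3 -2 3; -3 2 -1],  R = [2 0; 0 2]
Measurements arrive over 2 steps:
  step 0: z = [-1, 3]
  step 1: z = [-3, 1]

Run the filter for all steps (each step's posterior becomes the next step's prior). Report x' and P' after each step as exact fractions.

step 0: x' = [5278/27715, 70584/27715, 8557/5543], P' = [38933/55430 91619/55430 9666/5543; 91619/55430 267527/55430 26923/5543; 9666/5543 26923/5543 28460/5543]
step 1: x' = [-5794/199553253, 17872930/199553253, -190673087/199553253], P' = [219050054/997766265 288639202/997766265 68606075/199553253; 288639202/997766265 929244176/997766265 175049092/199553253; 68606075/199553253 175049092/199553253 211461862/199553253]

step 0: x̄ = F·x = [6, 4, -5]
step 0: P̄ = F·P·Fᵀ + Q = [49 14 -40; 14 8 -5; -40 -5 80]
step 0: y = z − H·x̄ = [40, 8]
step 0: S = H·P̄·Hᵀ + R = [2143 369; 369 167]
step 0: K = P̄·Hᵀ·S⁻¹ = [-10057/110860 -30221/110860; -2221/110860 -9033/110860; 1268/5543 -1806/5543]
step 0: x' = x̄ + K·y = [5278/27715, 70584/27715, 8557/5543]
step 0: P' = (I − K·H)·P̄ = [38933/55430 91619/55430 9666/5543; 91619/55430 267527/55430 26923/5543; 9666/5543 26923/5543 28460/5543]
step 1: x̄ = F·x = [237294/27715, 75862/27715, -334829/27715]
step 1: P̄ = F·P·Fᵀ + Q = [3039871/27715 855588/27715 -3609386/27715; 855588/27715 272564/27715 -1022278/27715; -3609386/27715 -1022278/27715 4473131/27715]
step 1: y = z − H·x̄ = [1784948/27715, 253044/27715]
step 1: S = H·P̄·Hᵀ + R = [156266044/27715 26327282/27715; 26327282/27715 5143396/27715]
step 1: K = P̄·Hᵀ·S⁻¹ = [-205337441/1995532530 -422902133/1995532530; -49334789/997766265 58662643/997766265; 78469177/399106506 -67181903/399106506]
step 1: x' = x̄ + K·y = [-5794/199553253, 17872930/199553253, -190673087/199553253]
step 1: P' = (I − K·H)·P̄ = [219050054/997766265 288639202/997766265 68606075/199553253; 288639202/997766265 929244176/997766265 175049092/199553253; 68606075/199553253 175049092/199553253 211461862/199553253]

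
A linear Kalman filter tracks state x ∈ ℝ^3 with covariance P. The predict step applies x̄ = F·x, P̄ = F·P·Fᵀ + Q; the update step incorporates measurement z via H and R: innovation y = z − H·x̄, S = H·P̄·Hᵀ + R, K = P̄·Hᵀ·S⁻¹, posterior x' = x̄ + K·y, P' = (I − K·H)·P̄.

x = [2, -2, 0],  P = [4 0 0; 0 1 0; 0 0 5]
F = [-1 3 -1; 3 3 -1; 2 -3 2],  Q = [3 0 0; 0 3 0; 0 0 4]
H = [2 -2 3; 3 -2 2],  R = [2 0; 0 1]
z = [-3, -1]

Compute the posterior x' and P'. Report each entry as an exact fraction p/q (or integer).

x' = [-9603/26669, -48699/26669, -49931/26669]
P' = [72554/26669 145063/26669 41616/26669; 145063/26669 382327/26669 158656/26669; 41616/26669 158656/26669 88662/26669]

x̄ = F·x = [-8, 0, 10]
P̄ = F·P·Fᵀ + Q = [21 2 -27; 2 53 5; -27 5 49]
y = z − H·x̄ = [-17, 3]
S = H·P̄·Hᵀ + R = [339 211; 211 210]
K = P̄·Hᵀ·S⁻¹ = [-10085/26669 10768/26669; 720/26669 -12153/26669; 15953/26669 -15140/26669]
x' = x̄ + K·y = [-9603/26669, -48699/26669, -49931/26669]
P' = (I − K·H)·P̄ = [72554/26669 145063/26669 41616/26669; 145063/26669 382327/26669 158656/26669; 41616/26669 158656/26669 88662/26669]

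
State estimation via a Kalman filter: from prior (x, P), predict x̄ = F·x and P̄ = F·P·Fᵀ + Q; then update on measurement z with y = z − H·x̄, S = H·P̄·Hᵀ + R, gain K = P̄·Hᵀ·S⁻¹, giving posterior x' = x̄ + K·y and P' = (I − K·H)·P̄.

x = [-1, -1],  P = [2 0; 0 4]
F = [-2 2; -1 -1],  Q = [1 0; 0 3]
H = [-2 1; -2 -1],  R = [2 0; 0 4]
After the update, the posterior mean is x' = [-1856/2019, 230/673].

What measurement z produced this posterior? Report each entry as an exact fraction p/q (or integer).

x̄ = F·x = [0, 2]
P̄ = F·P·Fᵀ + Q = [25 -4; -4 9]
S = H·P̄·Hᵀ + R = [127 91; 91 97]
K = P̄·Hᵀ·S⁻¹ = [-526/2019 -464/2019; 290/673 -279/673]
x' − x̄ = [-1856/2019, -1116/673] = K·y
y = (KᵀK)⁻¹·Kᵀ·(x' − x̄) = [0, 4]
z = y + H·x̄ = [0, 4] + [2, -2] = [2, 2]

z = [2, 2]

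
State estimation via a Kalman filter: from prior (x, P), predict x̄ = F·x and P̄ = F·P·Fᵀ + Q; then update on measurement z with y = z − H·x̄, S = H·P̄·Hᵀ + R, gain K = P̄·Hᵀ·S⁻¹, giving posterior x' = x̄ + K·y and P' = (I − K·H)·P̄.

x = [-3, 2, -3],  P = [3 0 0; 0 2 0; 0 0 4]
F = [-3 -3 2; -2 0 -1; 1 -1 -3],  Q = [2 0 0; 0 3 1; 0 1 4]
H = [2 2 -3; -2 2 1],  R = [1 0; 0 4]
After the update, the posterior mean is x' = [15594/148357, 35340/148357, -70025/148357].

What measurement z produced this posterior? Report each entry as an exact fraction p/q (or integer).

x̄ = F·x = [-3, 9, 4]
P̄ = F·P·Fᵀ + Q = [63 10 -27; 10 19 7; -27 7 45]
S = H·P̄·Hᵀ + R = [1054 -555; -555 433]
K = P̄·Hᵀ·S⁻¹ = [24476/148357 -14197/148357; 29896/148357 46885/148357; -13060/148357 21977/148357]
x' − x̄ = [460665/148357, -1299873/148357, -663453/148357] = K·y
y = (KᵀK)⁻¹·Kᵀ·(x' − x̄) = [2, -29]
z = y + H·x̄ = [2, -29] + [0, 28] = [2, -1]

z = [2, -1]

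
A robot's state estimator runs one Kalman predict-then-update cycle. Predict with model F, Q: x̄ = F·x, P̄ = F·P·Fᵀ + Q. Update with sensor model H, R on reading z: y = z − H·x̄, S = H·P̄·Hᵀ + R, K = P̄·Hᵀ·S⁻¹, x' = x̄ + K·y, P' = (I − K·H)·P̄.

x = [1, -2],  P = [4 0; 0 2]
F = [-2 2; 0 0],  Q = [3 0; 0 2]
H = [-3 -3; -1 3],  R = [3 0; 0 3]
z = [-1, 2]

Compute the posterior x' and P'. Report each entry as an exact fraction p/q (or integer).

x̄ = F·x = [-6, 0]
P̄ = F·P·Fᵀ + Q = [27 0; 0 2]
y = z − H·x̄ = [-19, -4]
S = H·P̄·Hᵀ + R = [264 63; 63 48]
K = P̄·Hᵀ·S⁻¹ = [-243/967 -225/967; -74/967 218/967]
x' = x̄ + K·y = [-285/967, 534/967]
P' = (I − K·H)·P̄ = [351/967 -108/967; -108/967 182/967]

x' = [-285/967, 534/967]
P' = [351/967 -108/967; -108/967 182/967]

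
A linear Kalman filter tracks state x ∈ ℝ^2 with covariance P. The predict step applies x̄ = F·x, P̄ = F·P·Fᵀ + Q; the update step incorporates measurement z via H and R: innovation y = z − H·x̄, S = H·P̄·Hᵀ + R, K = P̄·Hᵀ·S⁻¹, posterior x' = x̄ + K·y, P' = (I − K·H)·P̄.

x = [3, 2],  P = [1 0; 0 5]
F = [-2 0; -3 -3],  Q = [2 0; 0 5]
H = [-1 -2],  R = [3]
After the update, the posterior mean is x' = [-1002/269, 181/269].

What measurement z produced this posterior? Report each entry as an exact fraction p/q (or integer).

x̄ = F·x = [-6, -15]
P̄ = F·P·Fᵀ + Q = [6 6; 6 59]
S = H·P̄·Hᵀ + R = [269]
K = P̄·Hᵀ·S⁻¹ = [-18/269; -124/269]
x' − x̄ = [612/269, 4216/269] = K·y
y = (KᵀK)⁻¹·Kᵀ·(x' − x̄) = [-34]
z = y + H·x̄ = [-34] + [36] = [2]

z = [2]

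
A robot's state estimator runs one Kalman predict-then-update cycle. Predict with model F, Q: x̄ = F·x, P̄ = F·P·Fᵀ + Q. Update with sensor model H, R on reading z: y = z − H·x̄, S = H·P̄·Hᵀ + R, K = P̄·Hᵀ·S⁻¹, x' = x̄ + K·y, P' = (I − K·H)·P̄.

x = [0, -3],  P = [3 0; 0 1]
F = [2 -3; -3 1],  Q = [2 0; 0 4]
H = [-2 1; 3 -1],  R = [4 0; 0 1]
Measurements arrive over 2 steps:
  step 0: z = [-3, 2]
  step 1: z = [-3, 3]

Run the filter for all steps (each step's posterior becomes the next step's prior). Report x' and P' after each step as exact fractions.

step 0: x' = [3467/1967, 783/281], P' = [1567/1967 578/281; 578/281 1704/281]
step 1: x' = [166823/3172441, -8914893/3172441], P' = [1962698/3172441 4720012/3172441; 4720012/3172441 13532012/3172441]

step 0: x̄ = F·x = [9, -3]
step 0: P̄ = F·P·Fᵀ + Q = [23 -21; -21 32]
step 0: y = z − H·x̄ = [18, -28]
step 0: S = H·P̄·Hᵀ + R = [212 -275; -275 366]
step 0: K = P̄·Hᵀ·S⁻¹ = [228/1967 655/1967; 137/281 30/281]
step 0: x' = x̄ + K·y = [3467/1967, 783/281]
step 0: P' = (I − K·H)·P̄ = [1567/1967 578/281; 578/281 1704/281]
step 1: x̄ = F·x = [-9509/1967, -4920/1967]
step 1: P̄ = F·P·Fᵀ + Q = [69002/1967 -680/1967; -680/1967 9623/1967]
step 1: y = z − H·x̄ = [-2857/281, 29508/1967]
step 1: S = H·P̄·Hᵀ + R = [42317/281 -61005/281; -61005/281 636688/1967]
step 1: K = P̄·Hᵀ·S⁻¹ = [198654/3172441 1168082/3172441; 1022997/3172441 628024/3172441]
step 1: x' = x̄ + K·y = [166823/3172441, -8914893/3172441]
step 1: P' = (I − K·H)·P̄ = [1962698/3172441 4720012/3172441; 4720012/3172441 13532012/3172441]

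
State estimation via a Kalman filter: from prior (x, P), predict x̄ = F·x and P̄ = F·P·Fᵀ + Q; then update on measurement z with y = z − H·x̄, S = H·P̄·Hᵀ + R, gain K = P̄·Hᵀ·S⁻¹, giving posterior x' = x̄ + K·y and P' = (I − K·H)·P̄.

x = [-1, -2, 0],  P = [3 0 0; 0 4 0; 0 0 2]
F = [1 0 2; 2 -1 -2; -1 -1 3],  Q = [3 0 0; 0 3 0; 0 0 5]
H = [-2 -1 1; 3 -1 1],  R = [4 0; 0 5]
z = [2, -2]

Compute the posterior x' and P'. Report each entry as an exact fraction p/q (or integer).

x' = [-11581/14169, 19108/14169, 25928/14169]
P' = [9901/28338 3593/28338 1675/28338; 3593/28338 197695/28338 165401/28338; 1675/28338 165401/28338 194671/28338]

x̄ = F·x = [-1, 0, 3]
P̄ = F·P·Fᵀ + Q = [14 -2 9; -2 27 -14; 9 -14 30]
y = z − H·x̄ = [-3, -2]
S = H·P̄·Hᵀ + R = [101 12; 12 282]
K = P̄·Hᵀ·S⁻¹ = [-905/4723 5557/28338; -1645/4723 -4303/28338; 1080/4723 6859/28338]
x' = x̄ + K·y = [-11581/14169, 19108/14169, 25928/14169]
P' = (I − K·H)·P̄ = [9901/28338 3593/28338 1675/28338; 3593/28338 197695/28338 165401/28338; 1675/28338 165401/28338 194671/28338]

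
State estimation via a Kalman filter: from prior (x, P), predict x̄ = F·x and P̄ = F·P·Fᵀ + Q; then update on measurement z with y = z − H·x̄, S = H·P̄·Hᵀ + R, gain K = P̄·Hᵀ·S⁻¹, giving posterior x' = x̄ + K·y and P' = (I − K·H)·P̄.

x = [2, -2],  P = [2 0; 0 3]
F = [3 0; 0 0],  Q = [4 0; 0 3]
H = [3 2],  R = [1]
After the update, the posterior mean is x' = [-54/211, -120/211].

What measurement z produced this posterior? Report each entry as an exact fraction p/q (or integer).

z = [-2]

x̄ = F·x = [6, 0]
P̄ = F·P·Fᵀ + Q = [22 0; 0 3]
S = H·P̄·Hᵀ + R = [211]
K = P̄·Hᵀ·S⁻¹ = [66/211; 6/211]
x' − x̄ = [-1320/211, -120/211] = K·y
y = (KᵀK)⁻¹·Kᵀ·(x' − x̄) = [-20]
z = y + H·x̄ = [-20] + [18] = [-2]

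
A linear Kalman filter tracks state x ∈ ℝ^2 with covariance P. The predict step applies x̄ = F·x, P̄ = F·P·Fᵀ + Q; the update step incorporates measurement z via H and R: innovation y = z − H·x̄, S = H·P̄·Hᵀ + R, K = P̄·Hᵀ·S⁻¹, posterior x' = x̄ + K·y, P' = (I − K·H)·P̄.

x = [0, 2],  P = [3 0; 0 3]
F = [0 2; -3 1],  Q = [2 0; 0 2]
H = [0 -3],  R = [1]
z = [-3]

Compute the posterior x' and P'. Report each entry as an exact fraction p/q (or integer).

x' = [1102/289, 290/289]
P' = [3722/289 6/289; 6/289 32/289]

x̄ = F·x = [4, 2]
P̄ = F·P·Fᵀ + Q = [14 6; 6 32]
y = z − H·x̄ = [3]
S = H·P̄·Hᵀ + R = [289]
K = P̄·Hᵀ·S⁻¹ = [-18/289; -96/289]
x' = x̄ + K·y = [1102/289, 290/289]
P' = (I − K·H)·P̄ = [3722/289 6/289; 6/289 32/289]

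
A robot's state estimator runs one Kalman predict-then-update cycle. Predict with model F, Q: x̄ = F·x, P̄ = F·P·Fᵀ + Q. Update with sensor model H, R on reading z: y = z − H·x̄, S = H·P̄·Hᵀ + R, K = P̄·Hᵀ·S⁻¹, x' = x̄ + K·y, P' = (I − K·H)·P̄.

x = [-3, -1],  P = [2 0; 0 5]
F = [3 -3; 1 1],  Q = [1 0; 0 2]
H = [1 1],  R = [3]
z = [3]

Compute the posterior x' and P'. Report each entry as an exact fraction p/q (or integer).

x' = [367/58, -4]
P' = [687/58 -9; -9 9]

x̄ = F·x = [-6, -4]
P̄ = F·P·Fᵀ + Q = [64 -9; -9 9]
y = z − H·x̄ = [13]
S = H·P̄·Hᵀ + R = [58]
K = P̄·Hᵀ·S⁻¹ = [55/58; 0]
x' = x̄ + K·y = [367/58, -4]
P' = (I − K·H)·P̄ = [687/58 -9; -9 9]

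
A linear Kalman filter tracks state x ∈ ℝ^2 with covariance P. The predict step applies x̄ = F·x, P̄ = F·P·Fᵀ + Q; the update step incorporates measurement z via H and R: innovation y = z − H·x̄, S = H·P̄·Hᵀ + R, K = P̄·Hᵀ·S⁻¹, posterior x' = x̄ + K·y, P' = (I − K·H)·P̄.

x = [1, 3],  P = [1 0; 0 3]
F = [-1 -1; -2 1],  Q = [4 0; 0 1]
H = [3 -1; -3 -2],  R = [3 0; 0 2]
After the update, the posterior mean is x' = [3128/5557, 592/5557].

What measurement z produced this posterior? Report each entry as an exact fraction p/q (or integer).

x̄ = F·x = [-4, 1]
P̄ = F·P·Fᵀ + Q = [8 -1; -1 8]
S = H·P̄·Hᵀ + R = [89 -53; -53 94]
K = P̄·Hᵀ·S⁻¹ = [1184/5557 -633/5557; -1723/5557 -1740/5557]
x' − x̄ = [25356/5557, -4965/5557] = K·y
y = (KᵀK)⁻¹·Kᵀ·(x' − x̄) = [15, -12]
z = y + H·x̄ = [15, -12] + [-13, 10] = [2, -2]

z = [2, -2]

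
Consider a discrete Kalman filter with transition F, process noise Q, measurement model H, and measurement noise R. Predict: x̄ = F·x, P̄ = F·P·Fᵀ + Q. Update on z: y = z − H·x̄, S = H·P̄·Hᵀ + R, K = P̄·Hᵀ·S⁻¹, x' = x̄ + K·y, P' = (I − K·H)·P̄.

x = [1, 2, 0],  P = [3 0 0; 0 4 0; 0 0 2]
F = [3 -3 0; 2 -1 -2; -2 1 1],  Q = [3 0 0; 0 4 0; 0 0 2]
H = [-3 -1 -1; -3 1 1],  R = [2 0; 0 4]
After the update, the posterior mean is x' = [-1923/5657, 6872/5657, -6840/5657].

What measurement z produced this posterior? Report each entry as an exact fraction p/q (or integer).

x̄ = F·x = [-3, 0, 0]
P̄ = F·P·Fᵀ + Q = [66 30 -30; 30 28 -20; -30 -20 20]
S = H·P̄·Hᵀ + R = [604 586; 586 606]
K = P̄·Hᵀ·S⁻¹ = [-990/5657 -891/5657; -2834/5657 1975/5657; 450/5657 405/5657]
x' − x̄ = [15048/5657, 6872/5657, -6840/5657] = K·y
y = (KᵀK)⁻¹·Kᵀ·(x' − x̄) = [-8, -8]
z = y + H·x̄ = [-8, -8] + [9, 9] = [1, 1]

z = [1, 1]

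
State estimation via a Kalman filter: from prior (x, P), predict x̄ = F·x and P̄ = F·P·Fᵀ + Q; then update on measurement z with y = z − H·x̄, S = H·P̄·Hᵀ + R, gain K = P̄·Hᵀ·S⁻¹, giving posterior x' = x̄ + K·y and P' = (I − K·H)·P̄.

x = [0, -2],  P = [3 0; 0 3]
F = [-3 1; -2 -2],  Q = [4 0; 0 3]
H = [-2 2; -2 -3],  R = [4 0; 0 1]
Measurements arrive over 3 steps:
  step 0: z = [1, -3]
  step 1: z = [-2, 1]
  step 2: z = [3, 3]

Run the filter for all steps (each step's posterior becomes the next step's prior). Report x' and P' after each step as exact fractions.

step 0: x̄ = F·x = [-2, 4]
step 0: P̄ = F·P·Fᵀ + Q = [34 12; 12 27]
step 0: y = z − H·x̄ = [-11, 5]
step 0: S = H·P̄·Hᵀ + R = [152 -2; -2 524]
step 0: K = P̄·Hᵀ·S⁻¹ = [-5816/19911 -3974/19911; 2585/13274 -1325/6637]
step 0: x' = x̄ + K·y = [1428/6637, 11411/13274]
step 0: P' = (I − K·H)·P̄ = [7774/19911 -1286/6637; -1286/6637 1299/6637]
step 1: x̄ = F·x = [2843/13274, -14267/6637]
step 1: P̄ = F·P·Fᵀ + Q = [58885/6637 7806/6637; 7806/6637 75553/19911]
step 1: y = z − H·x̄ = [18103/6637, -33321/6637]
step 1: S = H·P̄·Hᵀ + R = [901132/19911 100046/6637; 100046/6637 562508/6637]
step 1: K = P̄·Hᵀ·S⁻¹ = [-4897476/17962421 -3637469/17962421; 6479945/35924842 -3487400/17962421]
step 1: x' = x̄ + K·y = [17501485/35924842, -24533067/35924842]
step 1: P' = (I − K·H)·P̄ = [6604465/17962421 -3190487/17962421; -3190487/17962421 3289458/17962421]
step 2: x̄ = F·x = [-38518761/17962421, 7031582/17962421]
step 2: P̄ = F·P·Fᵀ + Q = [153722249/17962421 20285926/17962421; 20285926/17962421 67939059/17962421]
step 2: y = z − H·x̄ = [-37213423/17962421, -2055513/17962421]
step 2: S = H·P̄·Hᵀ + R = [796207508/17962421 247826494/17962421; 247826494/17962421 1487734060/17962421]
step 2: K = P̄·Hᵀ·S⁻¹ = [-4255557524/15631621391 -3160861851/15631621391; 5632772283/31263242782 -3036948604/15631621391]
step 2: x' = x̄ + K·y = [-24342466616/15631621391, 1263765739/31263242782]
step 2: P' = (I − K·H)·P̄ = [5738841399/15631621391 -2772273649/15631621391; -2772273649/15631621391 2860498634/15631621391]

step 0: x' = [1428/6637, 11411/13274], P' = [7774/19911 -1286/6637; -1286/6637 1299/6637]
step 1: x' = [17501485/35924842, -24533067/35924842], P' = [6604465/17962421 -3190487/17962421; -3190487/17962421 3289458/17962421]
step 2: x' = [-24342466616/15631621391, 1263765739/31263242782], P' = [5738841399/15631621391 -2772273649/15631621391; -2772273649/15631621391 2860498634/15631621391]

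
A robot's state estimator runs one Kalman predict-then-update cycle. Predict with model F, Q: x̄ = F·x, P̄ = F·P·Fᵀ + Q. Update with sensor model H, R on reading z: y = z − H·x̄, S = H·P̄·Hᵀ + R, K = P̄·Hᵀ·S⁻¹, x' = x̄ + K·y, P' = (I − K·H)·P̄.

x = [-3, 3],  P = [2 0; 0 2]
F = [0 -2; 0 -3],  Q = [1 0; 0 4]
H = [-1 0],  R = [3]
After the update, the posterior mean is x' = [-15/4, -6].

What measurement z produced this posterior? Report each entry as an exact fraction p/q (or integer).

z = [3]

x̄ = F·x = [-6, -9]
P̄ = F·P·Fᵀ + Q = [9 12; 12 22]
S = H·P̄·Hᵀ + R = [12]
K = P̄·Hᵀ·S⁻¹ = [-3/4; -1]
x' − x̄ = [9/4, 3] = K·y
y = (KᵀK)⁻¹·Kᵀ·(x' − x̄) = [-3]
z = y + H·x̄ = [-3] + [6] = [3]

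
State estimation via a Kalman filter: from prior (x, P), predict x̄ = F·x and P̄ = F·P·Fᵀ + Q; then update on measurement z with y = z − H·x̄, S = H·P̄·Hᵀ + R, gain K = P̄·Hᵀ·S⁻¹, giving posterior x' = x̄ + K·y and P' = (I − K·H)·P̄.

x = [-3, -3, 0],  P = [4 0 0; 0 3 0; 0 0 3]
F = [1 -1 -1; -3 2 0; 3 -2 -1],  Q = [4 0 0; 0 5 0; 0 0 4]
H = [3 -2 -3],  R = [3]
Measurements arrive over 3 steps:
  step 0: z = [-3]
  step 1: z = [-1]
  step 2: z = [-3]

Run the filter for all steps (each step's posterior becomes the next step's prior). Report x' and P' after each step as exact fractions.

step 0: x̄ = F·x = [0, 3, -3]
step 0: P̄ = F·P·Fᵀ + Q = [14 -18 21; -18 53 -48; 21 -48 55]
step 0: y = z − H·x̄ = [-6]
step 0: S = H·P̄·Hᵀ + R = [98]
step 0: K = P̄·Hᵀ·S⁻¹ = [15/98; -8/49; -3/49]
step 0: x' = x̄ + K·y = [-45/49, 195/49, -129/49]
step 0: P' = (I − K·H)·P̄ = [1147/98 -762/49 1074/49; -762/49 2469/49 -2400/49; 1074/49 -2400/49 2677/49]
step 1: x̄ = F·x = [-111/49, 75/7, -396/49]
step 1: P̄ = F·P·Fᵀ + Q = [983/98 -699/14 3299/98; -699/14 997/2 -4617/14; 3299/98 -4617/14 22021/98]
step 1: y = z − H·x̄ = [146/49]
step 1: S = H·P̄·Hᵀ + R = [7124/49]
step 1: K = P̄·Hᵀ·S⁻¹ = [1419/7124; -3857/3562; 1059/1781]
step 1: x' = x̄ + K·y = [-5955/3562, 13336/1781, -11238/1781]
step 1: P' = (I − K·H)·P̄ = [30365/7124 -33075/1781 58573/3562; -33075/1781 1168455/3562 -841263/3562; 58573/3562 -841263/3562 617297/3562]
step 2: x̄ = F·x = [-10151/3562, 71209/3562, -48733/3562]
step 2: P̄ = F·P·Fᵀ + Q = [295621/7124 -1709925/7124 1144847/7124; -1709925/7124 11244145/7124 -7492035/7124; 1144847/7124 -7492035/7124 5038635/7124]
step 2: y = z − H·x̄ = [7993/1781]
step 2: S = H·P̄·Hᵀ + R = [1506845/3562]
step 2: K = P̄·Hᵀ·S⁻¹ = [436086/1506845; -514196/301369; 1651353/1506845]
step 2: x' = x̄ + K·y = [-4674179/3013690, 7434165/602738, -26409067/3013690]
step 2: P' = (I − K·H)·P̄ = [36559813/6027380 -37535673/1205476 159934379/6027380; -37535673/1205476 418114245/1205476 -314221719/1205476; 159934379/6027380 -314221719/1205476 1200734697/6027380]

step 0: x' = [-45/49, 195/49, -129/49], P' = [1147/98 -762/49 1074/49; -762/49 2469/49 -2400/49; 1074/49 -2400/49 2677/49]
step 1: x' = [-5955/3562, 13336/1781, -11238/1781], P' = [30365/7124 -33075/1781 58573/3562; -33075/1781 1168455/3562 -841263/3562; 58573/3562 -841263/3562 617297/3562]
step 2: x' = [-4674179/3013690, 7434165/602738, -26409067/3013690], P' = [36559813/6027380 -37535673/1205476 159934379/6027380; -37535673/1205476 418114245/1205476 -314221719/1205476; 159934379/6027380 -314221719/1205476 1200734697/6027380]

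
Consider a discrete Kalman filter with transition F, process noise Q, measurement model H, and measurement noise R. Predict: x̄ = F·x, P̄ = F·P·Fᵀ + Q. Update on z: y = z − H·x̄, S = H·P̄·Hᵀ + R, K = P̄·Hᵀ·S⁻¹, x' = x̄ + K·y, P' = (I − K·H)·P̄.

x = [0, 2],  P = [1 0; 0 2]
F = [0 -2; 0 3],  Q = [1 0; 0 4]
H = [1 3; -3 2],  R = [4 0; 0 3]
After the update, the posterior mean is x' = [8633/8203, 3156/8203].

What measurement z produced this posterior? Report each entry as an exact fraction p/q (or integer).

x̄ = F·x = [-4, 6]
P̄ = F·P·Fᵀ + Q = [9 -12; -12 22]
S = H·P̄·Hᵀ + R = [139 189; 189 316]
K = P̄·Hᵀ·S⁻¹ = [1107/8203 -1986/8203; 1944/8203 914/8203]
x' − x̄ = [41445/8203, -46062/8203] = K·y
y = (KᵀK)⁻¹·Kᵀ·(x' − x̄) = [-11, -27]
z = y + H·x̄ = [-11, -27] + [14, 24] = [3, -3]

z = [3, -3]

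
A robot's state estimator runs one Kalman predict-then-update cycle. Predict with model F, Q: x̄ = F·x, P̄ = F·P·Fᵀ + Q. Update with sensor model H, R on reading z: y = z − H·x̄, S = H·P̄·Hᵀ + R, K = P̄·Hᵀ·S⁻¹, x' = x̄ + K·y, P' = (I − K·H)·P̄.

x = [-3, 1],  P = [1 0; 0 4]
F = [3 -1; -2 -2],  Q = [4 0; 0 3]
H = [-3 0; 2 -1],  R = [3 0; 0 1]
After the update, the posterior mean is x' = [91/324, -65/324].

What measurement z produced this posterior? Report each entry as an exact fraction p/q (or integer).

z = [-1, 1]

x̄ = F·x = [-10, 4]
P̄ = F·P·Fᵀ + Q = [17 2; 2 23]
S = H·P̄·Hᵀ + R = [156 -96; -96 84]
K = P̄·Hᵀ·S⁻¹ = [-101/324 2/81; -97/162 -295/324]
x' − x̄ = [3331/324, -1361/324] = K·y
y = (KᵀK)⁻¹·Kᵀ·(x' − x̄) = [-31, 25]
z = y + H·x̄ = [-31, 25] + [30, -24] = [-1, 1]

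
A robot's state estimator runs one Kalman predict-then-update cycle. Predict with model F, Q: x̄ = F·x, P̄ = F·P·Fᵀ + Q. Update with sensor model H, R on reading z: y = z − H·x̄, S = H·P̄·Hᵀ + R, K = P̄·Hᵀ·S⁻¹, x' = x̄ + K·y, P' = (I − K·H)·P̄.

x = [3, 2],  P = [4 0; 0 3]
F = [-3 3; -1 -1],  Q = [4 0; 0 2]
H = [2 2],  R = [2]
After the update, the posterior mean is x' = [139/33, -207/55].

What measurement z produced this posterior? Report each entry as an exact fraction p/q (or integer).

z = [1]

x̄ = F·x = [-3, -5]
P̄ = F·P·Fᵀ + Q = [67 3; 3 9]
S = H·P̄·Hᵀ + R = [330]
K = P̄·Hᵀ·S⁻¹ = [14/33; 4/55]
x' − x̄ = [238/33, 68/55] = K·y
y = (KᵀK)⁻¹·Kᵀ·(x' − x̄) = [17]
z = y + H·x̄ = [17] + [-16] = [1]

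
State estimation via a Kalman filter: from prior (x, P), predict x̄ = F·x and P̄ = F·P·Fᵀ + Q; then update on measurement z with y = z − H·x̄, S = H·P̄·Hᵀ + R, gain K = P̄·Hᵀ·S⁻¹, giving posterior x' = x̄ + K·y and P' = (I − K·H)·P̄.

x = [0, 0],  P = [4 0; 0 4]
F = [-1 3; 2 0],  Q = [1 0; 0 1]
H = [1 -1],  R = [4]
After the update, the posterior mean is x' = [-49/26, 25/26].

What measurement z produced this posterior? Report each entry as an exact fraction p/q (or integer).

x̄ = F·x = [0, 0]
P̄ = F·P·Fᵀ + Q = [41 -8; -8 17]
S = H·P̄·Hᵀ + R = [78]
K = P̄·Hᵀ·S⁻¹ = [49/78; -25/78]
x' − x̄ = [-49/26, 25/26] = K·y
y = (KᵀK)⁻¹·Kᵀ·(x' − x̄) = [-3]
z = y + H·x̄ = [-3] + [0] = [-3]

z = [-3]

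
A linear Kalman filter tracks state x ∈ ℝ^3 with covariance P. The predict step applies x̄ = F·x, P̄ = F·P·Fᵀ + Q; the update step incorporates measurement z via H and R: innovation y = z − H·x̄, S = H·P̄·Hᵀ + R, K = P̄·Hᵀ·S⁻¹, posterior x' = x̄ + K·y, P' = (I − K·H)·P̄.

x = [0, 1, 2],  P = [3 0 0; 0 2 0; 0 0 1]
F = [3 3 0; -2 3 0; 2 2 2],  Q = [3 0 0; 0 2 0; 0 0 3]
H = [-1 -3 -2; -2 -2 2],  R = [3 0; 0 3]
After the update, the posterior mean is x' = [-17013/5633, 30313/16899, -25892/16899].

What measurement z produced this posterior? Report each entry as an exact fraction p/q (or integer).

x̄ = F·x = [3, 3, 6]
P̄ = F·P·Fᵀ + Q = [48 0 30; 0 32 0; 30 0 27]
S = H·P̄·Hᵀ + R = [567 240; 240 191]
K = P̄·Hᵀ·S⁻¹ = [-1332/5633 612/5633; -992/16899 -1472/5633; -4868/16899 1862/5633]
x' − x̄ = [-33912/5633, -20384/16899, -127286/16899] = K·y
y = (KᵀK)⁻¹·Kᵀ·(x' − x̄) = [25, -1]
z = y + H·x̄ = [25, -1] + [-24, 0] = [1, -1]

z = [1, -1]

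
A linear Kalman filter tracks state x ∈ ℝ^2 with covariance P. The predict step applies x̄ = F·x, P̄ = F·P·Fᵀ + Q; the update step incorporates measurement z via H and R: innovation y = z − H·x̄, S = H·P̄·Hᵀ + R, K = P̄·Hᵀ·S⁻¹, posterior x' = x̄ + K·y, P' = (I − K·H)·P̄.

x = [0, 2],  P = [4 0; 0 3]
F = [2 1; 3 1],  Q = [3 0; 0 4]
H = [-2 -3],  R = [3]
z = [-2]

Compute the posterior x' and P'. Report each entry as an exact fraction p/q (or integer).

x' = [302/401, 70/401]
P' = [2019/802 -1221/802; -1221/802 997/802]

x̄ = F·x = [2, 2]
P̄ = F·P·Fᵀ + Q = [22 27; 27 43]
y = z − H·x̄ = [8]
S = H·P̄·Hᵀ + R = [802]
K = P̄·Hᵀ·S⁻¹ = [-125/802; -183/802]
x' = x̄ + K·y = [302/401, 70/401]
P' = (I − K·H)·P̄ = [2019/802 -1221/802; -1221/802 997/802]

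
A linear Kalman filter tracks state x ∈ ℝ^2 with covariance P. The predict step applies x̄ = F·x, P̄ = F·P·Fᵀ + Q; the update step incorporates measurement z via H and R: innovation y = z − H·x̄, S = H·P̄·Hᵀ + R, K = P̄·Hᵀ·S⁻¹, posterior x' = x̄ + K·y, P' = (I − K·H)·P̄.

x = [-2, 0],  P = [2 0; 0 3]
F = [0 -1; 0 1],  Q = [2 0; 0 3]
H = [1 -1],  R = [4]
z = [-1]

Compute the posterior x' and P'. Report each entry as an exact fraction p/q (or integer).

x' = [-8/21, 3/7]
P' = [41/21 3/7; 3/7 15/7]

x̄ = F·x = [0, 0]
P̄ = F·P·Fᵀ + Q = [5 -3; -3 6]
y = z − H·x̄ = [-1]
S = H·P̄·Hᵀ + R = [21]
K = P̄·Hᵀ·S⁻¹ = [8/21; -3/7]
x' = x̄ + K·y = [-8/21, 3/7]
P' = (I − K·H)·P̄ = [41/21 3/7; 3/7 15/7]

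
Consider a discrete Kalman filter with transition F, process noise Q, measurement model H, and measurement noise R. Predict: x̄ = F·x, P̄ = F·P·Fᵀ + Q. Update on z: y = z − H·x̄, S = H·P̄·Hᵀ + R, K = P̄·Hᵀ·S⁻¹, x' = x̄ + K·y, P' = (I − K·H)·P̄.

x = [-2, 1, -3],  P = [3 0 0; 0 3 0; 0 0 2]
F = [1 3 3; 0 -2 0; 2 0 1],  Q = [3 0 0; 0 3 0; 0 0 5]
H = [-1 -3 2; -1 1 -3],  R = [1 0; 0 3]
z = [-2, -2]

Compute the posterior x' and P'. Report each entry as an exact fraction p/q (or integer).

x' = [1869/508, -733/508, -615/508]
P' = [108495/6604 -74667/6604 -58497/6604; -74667/6604 54063/6604 42921/6604; -58497/6604 42921/6604 35123/6604]

x̄ = F·x = [-8, -2, -7]
P̄ = F·P·Fᵀ + Q = [51 -18 12; -18 15 0; 12 0 19]
y = z − H·x̄ = [-2, -29]
S = H·P̄·Hᵀ + R = [107 -132; -132 348]
K = P̄·Hᵀ·S⁻¹ = [-372/1651 -2557/6604; -420/1651 -11/6604; -5/1651 -1317/6604]
x' = x̄ + K·y = [1869/508, -733/508, -615/508]
P' = (I − K·H)·P̄ = [108495/6604 -74667/6604 -58497/6604; -74667/6604 54063/6604 42921/6604; -58497/6604 42921/6604 35123/6604]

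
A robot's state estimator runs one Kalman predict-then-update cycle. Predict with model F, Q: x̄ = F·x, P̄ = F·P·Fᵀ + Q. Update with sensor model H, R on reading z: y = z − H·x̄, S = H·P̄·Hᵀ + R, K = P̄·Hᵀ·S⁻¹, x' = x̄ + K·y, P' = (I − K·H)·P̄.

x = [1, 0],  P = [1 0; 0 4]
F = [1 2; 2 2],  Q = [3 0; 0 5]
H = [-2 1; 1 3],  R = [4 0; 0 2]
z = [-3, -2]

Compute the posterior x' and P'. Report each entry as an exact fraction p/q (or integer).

x̄ = F·x = [1, 2]
P̄ = F·P·Fᵀ + Q = [20 18; 18 25]
y = z − H·x̄ = [-3, -9]
S = H·P̄·Hᵀ + R = [37 -55; -55 355]
K = P̄·Hᵀ·S⁻¹ = [-374/1011 764/5055; 121/1011 1418/5055]
x' = x̄ + K·y = [1263/1685, -1489/1685]
P' = (I − K·H)·P̄ = [3424/5055 -632/5055; -632/5055 1156/5055]

x' = [1263/1685, -1489/1685]
P' = [3424/5055 -632/5055; -632/5055 1156/5055]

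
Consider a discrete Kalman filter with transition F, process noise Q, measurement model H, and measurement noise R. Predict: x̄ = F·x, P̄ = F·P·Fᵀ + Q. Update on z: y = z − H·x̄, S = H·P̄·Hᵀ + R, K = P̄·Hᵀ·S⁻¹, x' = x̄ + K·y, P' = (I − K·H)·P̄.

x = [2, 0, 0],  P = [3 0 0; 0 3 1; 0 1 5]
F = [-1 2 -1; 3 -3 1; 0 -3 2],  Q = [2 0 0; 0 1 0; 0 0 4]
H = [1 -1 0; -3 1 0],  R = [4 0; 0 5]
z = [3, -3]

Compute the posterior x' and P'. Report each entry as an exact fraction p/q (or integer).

x' = [3011/3134, -2499/3134, -8911/3134]
P' = [2547/3134 3591/3134 -4893/3134; 3591/3134 11043/3134 -8449/3134; -4893/3134 -8449/3134 52401/3134]

x̄ = F·x = [-2, 6, 0]
P̄ = F·P·Fᵀ + Q = [18 -27 -21; -27 54 28; -21 28 39]
y = z − H·x̄ = [11, -15]
S = H·P̄·Hᵀ + R = [130 -216; -216 383]
K = P̄·Hᵀ·S⁻¹ = [-261/3134 -405/1567; -1863/3134 27/1567; 889/3134 623/1567]
x' = x̄ + K·y = [3011/3134, -2499/3134, -8911/3134]
P' = (I − K·H)·P̄ = [2547/3134 3591/3134 -4893/3134; 3591/3134 11043/3134 -8449/3134; -4893/3134 -8449/3134 52401/3134]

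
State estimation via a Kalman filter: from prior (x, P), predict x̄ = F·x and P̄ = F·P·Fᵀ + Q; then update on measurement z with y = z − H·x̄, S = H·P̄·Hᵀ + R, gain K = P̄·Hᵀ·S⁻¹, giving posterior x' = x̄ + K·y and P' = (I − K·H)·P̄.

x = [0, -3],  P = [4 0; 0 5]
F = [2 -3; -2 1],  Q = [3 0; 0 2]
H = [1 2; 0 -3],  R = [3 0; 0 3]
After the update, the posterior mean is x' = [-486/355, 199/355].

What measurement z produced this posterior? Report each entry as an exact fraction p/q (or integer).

x̄ = F·x = [9, -3]
P̄ = F·P·Fᵀ + Q = [64 -31; -31 23]
S = H·P̄·Hᵀ + R = [35 -45; -45 210]
K = P̄·Hᵀ·S⁻¹ = [307/355 223/355; 3/355 -116/355]
x' − x̄ = [-3681/355, 1264/355] = K·y
y = (KᵀK)⁻¹·Kᵀ·(x' − x̄) = [-4, -11]
z = y + H·x̄ = [-4, -11] + [3, 9] = [-1, -2]

z = [-1, -2]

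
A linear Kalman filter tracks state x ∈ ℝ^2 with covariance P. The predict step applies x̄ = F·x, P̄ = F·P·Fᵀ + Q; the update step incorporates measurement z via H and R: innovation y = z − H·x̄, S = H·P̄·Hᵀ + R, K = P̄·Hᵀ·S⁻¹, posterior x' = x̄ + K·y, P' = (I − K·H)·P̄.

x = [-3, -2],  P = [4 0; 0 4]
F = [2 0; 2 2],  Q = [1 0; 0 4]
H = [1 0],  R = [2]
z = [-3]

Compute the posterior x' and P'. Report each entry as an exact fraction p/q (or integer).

x' = [-63/19, -142/19]
P' = [34/19 32/19; 32/19 428/19]

x̄ = F·x = [-6, -10]
P̄ = F·P·Fᵀ + Q = [17 16; 16 36]
y = z − H·x̄ = [3]
S = H·P̄·Hᵀ + R = [19]
K = P̄·Hᵀ·S⁻¹ = [17/19; 16/19]
x' = x̄ + K·y = [-63/19, -142/19]
P' = (I − K·H)·P̄ = [34/19 32/19; 32/19 428/19]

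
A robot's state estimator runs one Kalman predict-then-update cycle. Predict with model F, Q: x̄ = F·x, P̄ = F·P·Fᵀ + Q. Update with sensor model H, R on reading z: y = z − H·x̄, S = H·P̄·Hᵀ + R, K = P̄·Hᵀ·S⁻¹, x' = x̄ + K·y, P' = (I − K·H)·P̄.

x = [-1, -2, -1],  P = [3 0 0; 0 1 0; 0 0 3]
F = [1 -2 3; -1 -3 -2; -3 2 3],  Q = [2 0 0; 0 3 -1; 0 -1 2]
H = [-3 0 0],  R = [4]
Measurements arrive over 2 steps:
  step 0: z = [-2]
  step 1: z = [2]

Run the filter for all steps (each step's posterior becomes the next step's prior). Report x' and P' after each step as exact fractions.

step 0: x̄ = F·x = [0, 9, -4]
step 0: P̄ = F·P·Fᵀ + Q = [36 -15 14; -15 27 -16; 14 -16 60]
step 0: y = z − H·x̄ = [-2]
step 0: S = H·P̄·Hᵀ + R = [328]
step 0: K = P̄·Hᵀ·S⁻¹ = [-27/82; 45/328; -21/164]
step 0: x' = x̄ + K·y = [27/41, 1431/164, -307/82]
step 0: P' = (I − K·H)·P̄ = [18/41 -15/82 7/41; -15/82 6831/328 -1679/164; 7/41 -1679/164 4479/82]
step 1: x̄ = F·x = [-1149/41, -3173/164, 174/41]
step 1: P̄ = F·P·Fᵀ + Q = [28780/41 -12521/82 16584/41; -12521/82 93839/328 -13122/41; 16584/41 -13122/41 18742/41]
step 1: y = z − H·x̄ = [-3365/41]
step 1: S = H·P̄·Hᵀ + R = [259184/41]
step 1: K = P̄·Hᵀ·S⁻¹ = [-21585/64796; 37563/518368; -6219/32398]
step 1: x' = x̄ + K·y = [-44319/64796, -13112071/518368, 647907/32398]
step 1: P' = (I − K·H)·P̄ = [7195/16199 -12521/129592 4146/16199; -12521/129592 262190359/1036736 -15040215/64796; 4146/16199 -15040215/64796 3631654/16199]

step 0: x' = [27/41, 1431/164, -307/82], P' = [18/41 -15/82 7/41; -15/82 6831/328 -1679/164; 7/41 -1679/164 4479/82]
step 1: x' = [-44319/64796, -13112071/518368, 647907/32398], P' = [7195/16199 -12521/129592 4146/16199; -12521/129592 262190359/1036736 -15040215/64796; 4146/16199 -15040215/64796 3631654/16199]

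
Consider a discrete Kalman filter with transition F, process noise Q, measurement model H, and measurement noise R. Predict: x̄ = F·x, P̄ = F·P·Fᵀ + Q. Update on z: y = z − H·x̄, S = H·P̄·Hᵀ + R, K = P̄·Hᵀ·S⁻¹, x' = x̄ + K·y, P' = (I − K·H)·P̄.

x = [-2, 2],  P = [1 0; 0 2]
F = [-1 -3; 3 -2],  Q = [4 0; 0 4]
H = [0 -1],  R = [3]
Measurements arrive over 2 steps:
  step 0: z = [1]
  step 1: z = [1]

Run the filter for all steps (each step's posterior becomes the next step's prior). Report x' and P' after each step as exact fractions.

step 0: x' = [-5/8, -17/8], P' = [157/8 9/8; 9/8 21/8]
step 1: x' = [676/85, -1364/1445], P' = [198/5 -72/85; -72/85 4263/1445]

step 0: x̄ = F·x = [-4, -10]
step 0: P̄ = F·P·Fᵀ + Q = [23 9; 9 21]
step 0: y = z − H·x̄ = [-9]
step 0: S = H·P̄·Hᵀ + R = [24]
step 0: K = P̄·Hᵀ·S⁻¹ = [-3/8; -7/8]
step 0: x' = x̄ + K·y = [-5/8, -17/8]
step 0: P' = (I − K·H)·P̄ = [157/8 9/8; 9/8 21/8]
step 1: x̄ = F·x = [7, 19/8]
step 1: P̄ = F·P·Fᵀ + Q = [54 -51; -51 1421/8]
step 1: y = z − H·x̄ = [27/8]
step 1: S = H·P̄·Hᵀ + R = [1445/8]
step 1: K = P̄·Hᵀ·S⁻¹ = [24/85; -1421/1445]
step 1: x' = x̄ + K·y = [676/85, -1364/1445]
step 1: P' = (I − K·H)·P̄ = [198/5 -72/85; -72/85 4263/1445]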